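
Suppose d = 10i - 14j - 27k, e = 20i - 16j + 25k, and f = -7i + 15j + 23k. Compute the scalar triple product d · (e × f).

e × f:
i: (-16)·23 - 25·15 = -368 - 375 = -743
j: 25·(-7) - 20·23 = -175 - 460 = -635
k: 20·15 - (-16)·(-7) = 300 - 112 = 188
e × f = (-743, -635, 188)
d · (e × f) = 10·(-743) + (-14)·(-635) + (-27)·188 = -7430 + 8890 - 5076 = -3616

-3616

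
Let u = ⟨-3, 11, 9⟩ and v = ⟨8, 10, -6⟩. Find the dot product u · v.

u · v = (-3)·8 + 11·10 + 9·(-6) = -24 + 110 - 54 = 32

32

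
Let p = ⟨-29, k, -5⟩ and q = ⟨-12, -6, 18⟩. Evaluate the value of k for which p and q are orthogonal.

43

p · q = (-29)·(-12) + k·(-6) + (-5)·18 = 258 - 6k
Set equal to 0: -6k = -258, so k = 43.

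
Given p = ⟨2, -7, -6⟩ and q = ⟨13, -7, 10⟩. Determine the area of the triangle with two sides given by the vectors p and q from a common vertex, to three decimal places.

83.781

i: (-7)·10 - (-6)·(-7) = -70 - 42 = -112
j: (-6)·13 - 2·10 = -78 - 20 = -98
k: 2·(-7) - (-7)·13 = -14 - (-91) = 77
p × q = (-112, -98, 77)
|p × q| = √((-112)² + (-98)² + 77²) = √28077 ≈ 167.5619
area = ½ · 167.5619 ≈ 83.781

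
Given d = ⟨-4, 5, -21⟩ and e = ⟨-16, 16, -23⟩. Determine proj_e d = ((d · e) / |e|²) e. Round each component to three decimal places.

d · e = (-4)·(-16) + 5·16 + (-21)·(-23) = 64 + 80 + 483 = 627
|e|² = 256 + 256 + 529 = 1041
proj_e d = (627/1041) · (-16, 16, -23) ≈ (-9.637, 9.637, -13.853)

(-9.637, 9.637, -13.853)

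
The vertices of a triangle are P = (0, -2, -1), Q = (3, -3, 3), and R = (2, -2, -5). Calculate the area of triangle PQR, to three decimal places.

PQ = (3, -1, 4),  PR = (2, 0, -4)
i: (-1)·(-4) - 4·0 = 4 - 0 = 4
j: 4·2 - 3·(-4) = 8 - (-12) = 20
k: 3·0 - (-1)·2 = 0 - (-2) = 2
PQ × PR = (4, 20, 2)
|PQ × PR| = √420 ≈ 20.4939
area = ½ · 20.4939 ≈ 10.247

10.247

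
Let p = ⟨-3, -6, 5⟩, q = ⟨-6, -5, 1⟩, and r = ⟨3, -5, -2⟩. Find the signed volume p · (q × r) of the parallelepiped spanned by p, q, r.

234

q × r:
i: (-5)·(-2) - 1·(-5) = 10 - (-5) = 15
j: 1·3 - (-6)·(-2) = 3 - 12 = -9
k: (-6)·(-5) - (-5)·3 = 30 - (-15) = 45
q × r = (15, -9, 45)
p · (q × r) = (-3)·15 + (-6)·(-9) + 5·45 = -45 + 54 + 225 = 234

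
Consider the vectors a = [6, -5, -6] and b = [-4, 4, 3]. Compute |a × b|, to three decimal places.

i: (-5)·3 - (-6)·4 = -15 - (-24) = 9
j: (-6)·(-4) - 6·3 = 24 - 18 = 6
k: 6·4 - (-5)·(-4) = 24 - 20 = 4
a × b = (9, 6, 4)
|a × b| = √(9² + 6² + 4²) = √133 ≈ 11.5326

11.533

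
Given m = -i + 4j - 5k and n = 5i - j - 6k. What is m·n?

m · n = (-1)·5 + 4·(-1) + (-5)·(-6) = -5 - 4 + 30 = 21

21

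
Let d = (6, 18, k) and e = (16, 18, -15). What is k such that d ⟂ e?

28

d · e = 6·16 + 18·18 + k·(-15) = 420 - 15k
Set equal to 0: -15k = -420, so k = 28.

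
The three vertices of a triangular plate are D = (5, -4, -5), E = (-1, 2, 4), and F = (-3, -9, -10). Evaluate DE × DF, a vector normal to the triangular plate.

DE = (-6, 6, 9)
DF = (-8, -5, -5)
i: 6·(-5) - 9·(-5) = -30 - (-45) = 15
j: 9·(-8) - (-6)·(-5) = -72 - 30 = -102
k: (-6)·(-5) - 6·(-8) = 30 - (-48) = 78
DE × DF = (15, -102, 78)

(15, -102, 78)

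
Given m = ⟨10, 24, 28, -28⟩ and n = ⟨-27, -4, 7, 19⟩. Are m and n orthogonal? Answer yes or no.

m · n = 10·(-27) + 24·(-4) + 28·7 + (-28)·19 = -270 - 96 + 196 - 532 = -702
Nonzero, so the vectors are not orthogonal.

no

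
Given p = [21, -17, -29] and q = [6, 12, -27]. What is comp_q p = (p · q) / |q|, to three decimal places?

23.383

p · q = 21·6 + (-17)·12 + (-29)·(-27) = 126 - 204 + 783 = 705
|q| = √(36 + 144 + 729) = √909 ≈ 30.1496
comp_q p = 705 / √909 ≈ 23.383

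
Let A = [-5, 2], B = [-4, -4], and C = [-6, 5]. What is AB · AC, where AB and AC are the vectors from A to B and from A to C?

AB = B − A = (1, -6)
AC = C − A = (-1, 3)
AB · AC = 1·(-1) + (-6)·3 = -1 - 18 = -19

-19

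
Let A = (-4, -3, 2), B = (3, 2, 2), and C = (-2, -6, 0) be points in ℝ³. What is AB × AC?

(-10, 14, -31)

AB = (7, 5, 0)
AC = (2, -3, -2)
i: 5·(-2) - 0·(-3) = -10 - 0 = -10
j: 0·2 - 7·(-2) = 0 - (-14) = 14
k: 7·(-3) - 5·2 = -21 - 10 = -31
AB × AC = (-10, 14, -31)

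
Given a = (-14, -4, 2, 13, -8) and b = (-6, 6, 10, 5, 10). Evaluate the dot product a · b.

65

a · b = (-14)·(-6) + (-4)·6 + 2·10 + 13·5 + (-8)·10 = 84 - 24 + 20 + 65 - 80 = 65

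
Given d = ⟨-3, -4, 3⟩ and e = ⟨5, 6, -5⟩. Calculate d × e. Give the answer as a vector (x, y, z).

(2, 0, 2)

i: (-4)·(-5) - 3·6 = 20 - 18 = 2
j: 3·5 - (-3)·(-5) = 15 - 15 = 0
k: (-3)·6 - (-4)·5 = -18 - (-20) = 2
d × e = (2, 0, 2)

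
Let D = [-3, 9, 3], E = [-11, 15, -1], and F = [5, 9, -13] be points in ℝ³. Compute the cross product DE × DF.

DE = (-8, 6, -4)
DF = (8, 0, -16)
i: 6·(-16) - (-4)·0 = -96 - 0 = -96
j: (-4)·8 - (-8)·(-16) = -32 - 128 = -160
k: (-8)·0 - 6·8 = 0 - 48 = -48
DE × DF = (-96, -160, -48)

(-96, -160, -48)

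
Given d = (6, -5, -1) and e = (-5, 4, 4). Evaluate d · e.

-54

d · e = 6·(-5) + (-5)·4 + (-1)·4 = -30 - 20 - 4 = -54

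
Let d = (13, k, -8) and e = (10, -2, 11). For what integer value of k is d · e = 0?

d · e = 13·10 + k·(-2) + (-8)·11 = 42 - 2k
Set equal to 0: -2k = -42, so k = 21.

21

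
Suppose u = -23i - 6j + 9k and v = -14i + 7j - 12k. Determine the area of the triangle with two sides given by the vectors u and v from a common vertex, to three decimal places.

i: (-6)·(-12) - 9·7 = 72 - 63 = 9
j: 9·(-14) - (-23)·(-12) = -126 - 276 = -402
k: (-23)·7 - (-6)·(-14) = -161 - 84 = -245
u × v = (9, -402, -245)
|u × v| = √(9² + (-402)² + (-245)²) = √221710 ≈ 470.8609
area = ½ · 470.8609 ≈ 235.430

235.430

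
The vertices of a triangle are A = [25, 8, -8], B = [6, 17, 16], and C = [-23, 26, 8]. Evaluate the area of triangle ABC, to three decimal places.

450.041

AB = (-19, 9, 24),  AC = (-48, 18, 16)
i: 9·16 - 24·18 = 144 - 432 = -288
j: 24·(-48) - (-19)·16 = -1152 - (-304) = -848
k: (-19)·18 - 9·(-48) = -342 - (-432) = 90
AB × AC = (-288, -848, 90)
|AB × AC| = √810148 ≈ 900.0822
area = ½ · 900.0822 ≈ 450.041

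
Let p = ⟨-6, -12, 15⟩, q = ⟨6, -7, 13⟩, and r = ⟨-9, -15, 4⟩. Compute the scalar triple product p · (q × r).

q × r:
i: (-7)·4 - 13·(-15) = -28 - (-195) = 167
j: 13·(-9) - 6·4 = -117 - 24 = -141
k: 6·(-15) - (-7)·(-9) = -90 - 63 = -153
q × r = (167, -141, -153)
p · (q × r) = (-6)·167 + (-12)·(-141) + 15·(-153) = -1002 + 1692 - 2295 = -1605

-1605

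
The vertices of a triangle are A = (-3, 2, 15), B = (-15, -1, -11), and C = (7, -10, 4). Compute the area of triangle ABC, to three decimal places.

AB = (-12, -3, -26),  AC = (10, -12, -11)
i: (-3)·(-11) - (-26)·(-12) = 33 - 312 = -279
j: (-26)·10 - (-12)·(-11) = -260 - 132 = -392
k: (-12)·(-12) - (-3)·10 = 144 - (-30) = 174
AB × AC = (-279, -392, 174)
|AB × AC| = √261781 ≈ 511.6454
area = ½ · 511.6454 ≈ 255.823

255.823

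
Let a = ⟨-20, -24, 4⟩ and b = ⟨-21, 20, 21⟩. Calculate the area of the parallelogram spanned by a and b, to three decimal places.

1127.461

i: (-24)·21 - 4·20 = -504 - 80 = -584
j: 4·(-21) - (-20)·21 = -84 - (-420) = 336
k: (-20)·20 - (-24)·(-21) = -400 - 504 = -904
a × b = (-584, 336, -904)
|a × b| = √((-584)² + 336² + (-904)²) = √1271168 ≈ 1127.4609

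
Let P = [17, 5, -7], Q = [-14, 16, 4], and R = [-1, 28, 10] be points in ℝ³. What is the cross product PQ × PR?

(-66, 329, -515)

PQ = (-31, 11, 11)
PR = (-18, 23, 17)
i: 11·17 - 11·23 = 187 - 253 = -66
j: 11·(-18) - (-31)·17 = -198 - (-527) = 329
k: (-31)·23 - 11·(-18) = -713 - (-198) = -515
PQ × PR = (-66, 329, -515)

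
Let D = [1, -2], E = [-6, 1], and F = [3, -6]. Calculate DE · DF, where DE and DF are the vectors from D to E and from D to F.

DE = E − D = (-7, 3)
DF = F − D = (2, -4)
DE · DF = (-7)·2 + 3·(-4) = -14 - 12 = -26

-26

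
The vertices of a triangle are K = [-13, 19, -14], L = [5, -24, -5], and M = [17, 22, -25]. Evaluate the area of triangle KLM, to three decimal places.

745.700

KL = (18, -43, 9),  KM = (30, 3, -11)
i: (-43)·(-11) - 9·3 = 473 - 27 = 446
j: 9·30 - 18·(-11) = 270 - (-198) = 468
k: 18·3 - (-43)·30 = 54 - (-1290) = 1344
KL × KM = (446, 468, 1344)
|KL × KM| = √2224276 ≈ 1491.4007
area = ½ · 1491.4007 ≈ 745.700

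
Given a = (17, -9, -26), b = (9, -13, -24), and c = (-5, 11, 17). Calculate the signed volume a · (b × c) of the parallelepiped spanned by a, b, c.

b × c:
i: (-13)·17 - (-24)·11 = -221 - (-264) = 43
j: (-24)·(-5) - 9·17 = 120 - 153 = -33
k: 9·11 - (-13)·(-5) = 99 - 65 = 34
b × c = (43, -33, 34)
a · (b × c) = 17·43 + (-9)·(-33) + (-26)·34 = 731 + 297 - 884 = 144

144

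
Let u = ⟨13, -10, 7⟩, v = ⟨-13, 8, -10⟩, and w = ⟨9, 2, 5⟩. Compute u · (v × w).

v × w:
i: 8·5 - (-10)·2 = 40 - (-20) = 60
j: (-10)·9 - (-13)·5 = -90 - (-65) = -25
k: (-13)·2 - 8·9 = -26 - 72 = -98
v × w = (60, -25, -98)
u · (v × w) = 13·60 + (-10)·(-25) + 7·(-98) = 780 + 250 - 686 = 344

344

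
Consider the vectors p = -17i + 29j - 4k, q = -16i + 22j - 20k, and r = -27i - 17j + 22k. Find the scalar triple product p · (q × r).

q × r:
i: 22·22 - (-20)·(-17) = 484 - 340 = 144
j: (-20)·(-27) - (-16)·22 = 540 - (-352) = 892
k: (-16)·(-17) - 22·(-27) = 272 - (-594) = 866
q × r = (144, 892, 866)
p · (q × r) = (-17)·144 + 29·892 + (-4)·866 = -2448 + 25868 - 3464 = 19956

19956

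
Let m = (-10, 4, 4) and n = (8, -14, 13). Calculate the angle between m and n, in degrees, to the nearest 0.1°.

110.7

m · n = (-10)·8 + 4·(-14) + 4·13 = -80 - 56 + 52 = -84
|m|² = 100 + 16 + 16 = 132,  |m| = √132 ≈ 11.489125
|n|² = 64 + 196 + 169 = 429,  |n| = √429 ≈ 20.712315
cos θ = -84 / (11.489125 · 20.712315) ≈ -0.35299
θ = arccos(-0.35299) ≈ 110.7°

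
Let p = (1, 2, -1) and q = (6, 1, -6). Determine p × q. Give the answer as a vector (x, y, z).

i: 2·(-6) - (-1)·1 = -12 - (-1) = -11
j: (-1)·6 - 1·(-6) = -6 - (-6) = 0
k: 1·1 - 2·6 = 1 - 12 = -11
p × q = (-11, 0, -11)

(-11, 0, -11)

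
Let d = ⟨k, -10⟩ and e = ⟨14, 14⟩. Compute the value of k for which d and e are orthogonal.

10

d · e = k·14 + (-10)·14 = -140 + 14k
Set equal to 0: 14k = 140, so k = 10.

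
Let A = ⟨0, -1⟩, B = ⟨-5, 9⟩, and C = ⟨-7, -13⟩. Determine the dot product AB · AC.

-85

AB = B − A = (-5, 10)
AC = C − A = (-7, -12)
AB · AC = (-5)·(-7) + 10·(-12) = 35 - 120 = -85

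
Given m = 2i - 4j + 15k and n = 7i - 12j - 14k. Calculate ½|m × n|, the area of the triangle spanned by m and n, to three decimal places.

135.463

i: (-4)·(-14) - 15·(-12) = 56 - (-180) = 236
j: 15·7 - 2·(-14) = 105 - (-28) = 133
k: 2·(-12) - (-4)·7 = -24 - (-28) = 4
m × n = (236, 133, 4)
|m × n| = √(236² + 133² + 4²) = √73401 ≈ 270.9262
area = ½ · 270.9262 ≈ 135.463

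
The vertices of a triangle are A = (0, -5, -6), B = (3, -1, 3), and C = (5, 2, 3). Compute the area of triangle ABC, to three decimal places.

16.233

AB = (3, 4, 9),  AC = (5, 7, 9)
i: 4·9 - 9·7 = 36 - 63 = -27
j: 9·5 - 3·9 = 45 - 27 = 18
k: 3·7 - 4·5 = 21 - 20 = 1
AB × AC = (-27, 18, 1)
|AB × AC| = √1054 ≈ 32.4654
area = ½ · 32.4654 ≈ 16.233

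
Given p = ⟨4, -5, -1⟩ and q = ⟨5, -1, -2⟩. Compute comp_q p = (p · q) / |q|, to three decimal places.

p · q = 4·5 + (-5)·(-1) + (-1)·(-2) = 20 + 5 + 2 = 27
|q| = √(25 + 1 + 4) = √30 ≈ 5.4772
comp_q p = 27 / √30 ≈ 4.930

4.930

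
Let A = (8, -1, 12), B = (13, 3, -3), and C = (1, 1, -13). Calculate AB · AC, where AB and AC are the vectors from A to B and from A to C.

348

AB = B − A = (5, 4, -15)
AC = C − A = (-7, 2, -25)
AB · AC = 5·(-7) + 4·2 + (-15)·(-25) = -35 + 8 + 375 = 348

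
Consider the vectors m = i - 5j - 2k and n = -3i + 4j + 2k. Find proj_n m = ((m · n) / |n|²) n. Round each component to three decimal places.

m · n = 1·(-3) + (-5)·4 + (-2)·2 = -3 - 20 - 4 = -27
|n|² = 9 + 16 + 4 = 29
proj_n m = (-27/29) · (-3, 4, 2) ≈ (2.793, -3.724, -1.862)

(2.793, -3.724, -1.862)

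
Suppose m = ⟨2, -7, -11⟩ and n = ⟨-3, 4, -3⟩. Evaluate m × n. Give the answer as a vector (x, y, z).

i: (-7)·(-3) - (-11)·4 = 21 - (-44) = 65
j: (-11)·(-3) - 2·(-3) = 33 - (-6) = 39
k: 2·4 - (-7)·(-3) = 8 - 21 = -13
m × n = (65, 39, -13)

(65, 39, -13)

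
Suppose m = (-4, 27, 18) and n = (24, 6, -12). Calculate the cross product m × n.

(-432, 384, -672)

i: 27·(-12) - 18·6 = -324 - 108 = -432
j: 18·24 - (-4)·(-12) = 432 - 48 = 384
k: (-4)·6 - 27·24 = -24 - 648 = -672
m × n = (-432, 384, -672)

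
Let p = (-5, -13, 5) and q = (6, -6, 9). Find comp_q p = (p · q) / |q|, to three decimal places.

7.519

p · q = (-5)·6 + (-13)·(-6) + 5·9 = -30 + 78 + 45 = 93
|q| = √(36 + 36 + 81) = √153 ≈ 12.3693
comp_q p = 93 / √153 ≈ 7.519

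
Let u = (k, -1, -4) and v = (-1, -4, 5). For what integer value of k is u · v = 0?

-16

u · v = k·(-1) + (-1)·(-4) + (-4)·5 = -16 - 1k
Set equal to 0: -1k = 16, so k = -16.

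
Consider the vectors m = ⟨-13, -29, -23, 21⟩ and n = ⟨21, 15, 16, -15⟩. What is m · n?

m · n = (-13)·21 + (-29)·15 + (-23)·16 + 21·(-15) = -273 - 435 - 368 - 315 = -1391

-1391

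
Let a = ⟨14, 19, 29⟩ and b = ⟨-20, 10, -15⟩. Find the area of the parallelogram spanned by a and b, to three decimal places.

i: 19·(-15) - 29·10 = -285 - 290 = -575
j: 29·(-20) - 14·(-15) = -580 - (-210) = -370
k: 14·10 - 19·(-20) = 140 - (-380) = 520
a × b = (-575, -370, 520)
|a × b| = √((-575)² + (-370)² + 520²) = √737925 ≈ 859.0256

859.026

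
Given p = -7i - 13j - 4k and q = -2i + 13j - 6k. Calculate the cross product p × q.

(130, -34, -117)

i: (-13)·(-6) - (-4)·13 = 78 - (-52) = 130
j: (-4)·(-2) - (-7)·(-6) = 8 - 42 = -34
k: (-7)·13 - (-13)·(-2) = -91 - 26 = -117
p × q = (130, -34, -117)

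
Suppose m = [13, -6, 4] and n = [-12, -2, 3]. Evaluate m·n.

-132

m · n = 13·(-12) + (-6)·(-2) + 4·3 = -156 + 12 + 12 = -132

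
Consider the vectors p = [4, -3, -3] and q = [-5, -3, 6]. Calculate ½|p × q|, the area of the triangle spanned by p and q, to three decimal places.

19.615

i: (-3)·6 - (-3)·(-3) = -18 - 9 = -27
j: (-3)·(-5) - 4·6 = 15 - 24 = -9
k: 4·(-3) - (-3)·(-5) = -12 - 15 = -27
p × q = (-27, -9, -27)
|p × q| = √((-27)² + (-9)² + (-27)²) = √1539 ≈ 39.2301
area = ½ · 39.2301 ≈ 19.615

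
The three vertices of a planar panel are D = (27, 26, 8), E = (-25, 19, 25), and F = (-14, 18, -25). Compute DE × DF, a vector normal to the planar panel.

DE = (-52, -7, 17)
DF = (-41, -8, -33)
i: (-7)·(-33) - 17·(-8) = 231 - (-136) = 367
j: 17·(-41) - (-52)·(-33) = -697 - 1716 = -2413
k: (-52)·(-8) - (-7)·(-41) = 416 - 287 = 129
DE × DF = (367, -2413, 129)

(367, -2413, 129)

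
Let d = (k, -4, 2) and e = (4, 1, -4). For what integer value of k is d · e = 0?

3

d · e = k·4 + (-4)·1 + 2·(-4) = -12 + 4k
Set equal to 0: 4k = 12, so k = 3.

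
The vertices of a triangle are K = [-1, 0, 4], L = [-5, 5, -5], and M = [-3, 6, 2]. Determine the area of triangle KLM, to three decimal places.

23.622

KL = (-4, 5, -9),  KM = (-2, 6, -2)
i: 5·(-2) - (-9)·6 = -10 - (-54) = 44
j: (-9)·(-2) - (-4)·(-2) = 18 - 8 = 10
k: (-4)·6 - 5·(-2) = -24 - (-10) = -14
KL × KM = (44, 10, -14)
|KL × KM| = √2232 ≈ 47.2440
area = ½ · 47.2440 ≈ 23.622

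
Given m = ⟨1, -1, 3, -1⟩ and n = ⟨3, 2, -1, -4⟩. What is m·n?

m · n = 1·3 + (-1)·2 + 3·(-1) + (-1)·(-4) = 3 - 2 - 3 + 4 = 2

2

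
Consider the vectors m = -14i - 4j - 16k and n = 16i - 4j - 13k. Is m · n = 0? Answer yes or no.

yes

m · n = (-14)·16 + (-4)·(-4) + (-16)·(-13) = -224 + 16 + 208 = 0
Zero, so the vectors are orthogonal.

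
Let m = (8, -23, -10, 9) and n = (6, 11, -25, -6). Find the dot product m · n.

m · n = 8·6 + (-23)·11 + (-10)·(-25) + 9·(-6) = 48 - 253 + 250 - 54 = -9

-9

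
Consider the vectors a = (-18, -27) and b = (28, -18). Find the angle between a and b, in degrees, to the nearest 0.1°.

a · b = (-18)·28 + (-27)·(-18) = -504 + 486 = -18
|a|² = 324 + 729 = 1053,  |a| = √1053 ≈ 32.449961
|b|² = 784 + 324 = 1108,  |b| = √1108 ≈ 33.286634
cos θ = -18 / (32.449961 · 33.286634) ≈ -0.01666
θ = arccos(-0.01666) ≈ 91.0°

91.0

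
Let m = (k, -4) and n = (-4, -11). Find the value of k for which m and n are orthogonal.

m · n = k·(-4) + (-4)·(-11) = 44 - 4k
Set equal to 0: -4k = -44, so k = 11.

11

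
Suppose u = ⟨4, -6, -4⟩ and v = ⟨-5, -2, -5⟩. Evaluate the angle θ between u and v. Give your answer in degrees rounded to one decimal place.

78.6

u · v = 4·(-5) + (-6)·(-2) + (-4)·(-5) = -20 + 12 + 20 = 12
|u|² = 16 + 36 + 16 = 68,  |u| = √68 ≈ 8.246211
|v|² = 25 + 4 + 25 = 54,  |v| = √54 ≈ 7.348469
cos θ = 12 / (8.246211 · 7.348469) ≈ 0.19803
θ = arccos(0.19803) ≈ 78.6°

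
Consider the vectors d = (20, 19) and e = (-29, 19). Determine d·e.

d · e = 20·(-29) + 19·19 = -580 + 361 = -219

-219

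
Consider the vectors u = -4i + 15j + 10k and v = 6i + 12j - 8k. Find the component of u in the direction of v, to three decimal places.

4.865

u · v = (-4)·6 + 15·12 + 10·(-8) = -24 + 180 - 80 = 76
|v| = √(36 + 144 + 64) = √244 ≈ 15.6205
comp_v u = 76 / √244 ≈ 4.865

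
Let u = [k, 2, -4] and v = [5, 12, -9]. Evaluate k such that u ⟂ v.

u · v = k·5 + 2·12 + (-4)·(-9) = 60 + 5k
Set equal to 0: 5k = -60, so k = -12.

-12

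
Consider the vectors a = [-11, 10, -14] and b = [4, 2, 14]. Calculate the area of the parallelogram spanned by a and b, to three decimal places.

204.137

i: 10·14 - (-14)·2 = 140 - (-28) = 168
j: (-14)·4 - (-11)·14 = -56 - (-154) = 98
k: (-11)·2 - 10·4 = -22 - 40 = -62
a × b = (168, 98, -62)
|a × b| = √(168² + 98² + (-62)²) = √41672 ≈ 204.1372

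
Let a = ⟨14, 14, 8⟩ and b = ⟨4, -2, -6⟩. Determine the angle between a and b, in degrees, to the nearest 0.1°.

97.2

a · b = 14·4 + 14·(-2) + 8·(-6) = 56 - 28 - 48 = -20
|a|² = 196 + 196 + 64 = 456,  |a| = √456 ≈ 21.354157
|b|² = 16 + 4 + 36 = 56,  |b| = √56 ≈ 7.483315
cos θ = -20 / (21.354157 · 7.483315) ≈ -0.12516
θ = arccos(-0.12516) ≈ 97.2°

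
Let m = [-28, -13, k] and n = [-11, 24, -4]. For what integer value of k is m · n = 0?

-1

m · n = (-28)·(-11) + (-13)·24 + k·(-4) = -4 - 4k
Set equal to 0: -4k = 4, so k = -1.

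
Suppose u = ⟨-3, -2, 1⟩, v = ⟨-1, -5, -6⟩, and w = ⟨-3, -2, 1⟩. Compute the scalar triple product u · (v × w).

0

v × w:
i: (-5)·1 - (-6)·(-2) = -5 - 12 = -17
j: (-6)·(-3) - (-1)·1 = 18 - (-1) = 19
k: (-1)·(-2) - (-5)·(-3) = 2 - 15 = -13
v × w = (-17, 19, -13)
u · (v × w) = (-3)·(-17) + (-2)·19 + 1·(-13) = 51 - 38 - 13 = 0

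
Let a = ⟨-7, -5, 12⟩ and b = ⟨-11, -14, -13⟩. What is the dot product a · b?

-9

a · b = (-7)·(-11) + (-5)·(-14) + 12·(-13) = 77 + 70 - 156 = -9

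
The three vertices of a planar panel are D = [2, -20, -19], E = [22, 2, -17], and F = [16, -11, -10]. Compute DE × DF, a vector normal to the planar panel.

(180, -152, -128)

DE = (20, 22, 2)
DF = (14, 9, 9)
i: 22·9 - 2·9 = 198 - 18 = 180
j: 2·14 - 20·9 = 28 - 180 = -152
k: 20·9 - 22·14 = 180 - 308 = -128
DE × DF = (180, -152, -128)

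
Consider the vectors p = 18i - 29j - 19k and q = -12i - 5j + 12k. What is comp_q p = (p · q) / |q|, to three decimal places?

-16.900

p · q = 18·(-12) + (-29)·(-5) + (-19)·12 = -216 + 145 - 228 = -299
|q| = √(144 + 25 + 144) = √313 ≈ 17.6918
comp_q p = -299 / √313 ≈ -16.900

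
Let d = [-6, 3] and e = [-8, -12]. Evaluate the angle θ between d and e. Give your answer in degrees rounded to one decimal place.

d · e = (-6)·(-8) + 3·(-12) = 48 - 36 = 12
|d|² = 36 + 9 = 45,  |d| = √45 ≈ 6.708204
|e|² = 64 + 144 = 208,  |e| = √208 ≈ 14.422205
cos θ = 12 / (6.708204 · 14.422205) ≈ 0.12403
θ = arccos(0.12403) ≈ 82.9°

82.9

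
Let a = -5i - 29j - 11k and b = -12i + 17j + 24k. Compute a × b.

(-509, 252, -433)

i: (-29)·24 - (-11)·17 = -696 - (-187) = -509
j: (-11)·(-12) - (-5)·24 = 132 - (-120) = 252
k: (-5)·17 - (-29)·(-12) = -85 - 348 = -433
a × b = (-509, 252, -433)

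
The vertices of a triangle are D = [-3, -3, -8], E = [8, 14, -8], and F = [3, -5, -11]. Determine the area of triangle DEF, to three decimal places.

DE = (11, 17, 0),  DF = (6, -2, -3)
i: 17·(-3) - 0·(-2) = -51 - 0 = -51
j: 0·6 - 11·(-3) = 0 - (-33) = 33
k: 11·(-2) - 17·6 = -22 - 102 = -124
DE × DF = (-51, 33, -124)
|DE × DF| = √19066 ≈ 138.0797
area = ½ · 138.0797 ≈ 69.040

69.040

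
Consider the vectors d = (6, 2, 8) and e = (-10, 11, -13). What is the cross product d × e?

i: 2·(-13) - 8·11 = -26 - 88 = -114
j: 8·(-10) - 6·(-13) = -80 - (-78) = -2
k: 6·11 - 2·(-10) = 66 - (-20) = 86
d × e = (-114, -2, 86)

(-114, -2, 86)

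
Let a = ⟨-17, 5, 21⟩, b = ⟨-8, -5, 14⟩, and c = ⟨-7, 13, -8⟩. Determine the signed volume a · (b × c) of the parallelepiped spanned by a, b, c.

-1315

b × c:
i: (-5)·(-8) - 14·13 = 40 - 182 = -142
j: 14·(-7) - (-8)·(-8) = -98 - 64 = -162
k: (-8)·13 - (-5)·(-7) = -104 - 35 = -139
b × c = (-142, -162, -139)
a · (b × c) = (-17)·(-142) + 5·(-162) + 21·(-139) = 2414 - 810 - 2919 = -1315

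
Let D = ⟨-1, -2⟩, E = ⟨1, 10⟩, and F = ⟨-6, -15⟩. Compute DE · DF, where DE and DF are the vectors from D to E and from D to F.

-166

DE = E − D = (2, 12)
DF = F − D = (-5, -13)
DE · DF = 2·(-5) + 12·(-13) = -10 - 156 = -166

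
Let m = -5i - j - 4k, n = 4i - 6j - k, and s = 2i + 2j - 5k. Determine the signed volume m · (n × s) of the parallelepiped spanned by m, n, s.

n × s:
i: (-6)·(-5) - (-1)·2 = 30 - (-2) = 32
j: (-1)·2 - 4·(-5) = -2 - (-20) = 18
k: 4·2 - (-6)·2 = 8 - (-12) = 20
n × s = (32, 18, 20)
m · (n × s) = (-5)·32 + (-1)·18 + (-4)·20 = -160 - 18 - 80 = -258

-258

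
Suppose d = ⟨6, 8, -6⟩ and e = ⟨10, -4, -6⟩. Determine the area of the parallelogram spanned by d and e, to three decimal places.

i: 8·(-6) - (-6)·(-4) = -48 - 24 = -72
j: (-6)·10 - 6·(-6) = -60 - (-36) = -24
k: 6·(-4) - 8·10 = -24 - 80 = -104
d × e = (-72, -24, -104)
|d × e| = √((-72)² + (-24)² + (-104)²) = √16576 ≈ 128.7478

128.748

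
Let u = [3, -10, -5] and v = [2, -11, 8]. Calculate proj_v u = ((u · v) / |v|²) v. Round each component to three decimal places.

u · v = 3·2 + (-10)·(-11) + (-5)·8 = 6 + 110 - 40 = 76
|v|² = 4 + 121 + 64 = 189
proj_v u = (76/189) · (2, -11, 8) ≈ (0.804, -4.423, 3.217)

(0.804, -4.423, 3.217)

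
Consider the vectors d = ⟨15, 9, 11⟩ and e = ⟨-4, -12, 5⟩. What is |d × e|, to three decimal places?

i: 9·5 - 11·(-12) = 45 - (-132) = 177
j: 11·(-4) - 15·5 = -44 - 75 = -119
k: 15·(-12) - 9·(-4) = -180 - (-36) = -144
d × e = (177, -119, -144)
|d × e| = √(177² + (-119)² + (-144)²) = √66226 ≈ 257.3441

257.344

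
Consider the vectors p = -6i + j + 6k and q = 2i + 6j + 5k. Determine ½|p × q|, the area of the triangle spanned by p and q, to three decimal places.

32.284

i: 1·5 - 6·6 = 5 - 36 = -31
j: 6·2 - (-6)·5 = 12 - (-30) = 42
k: (-6)·6 - 1·2 = -36 - 2 = -38
p × q = (-31, 42, -38)
|p × q| = √((-31)² + 42² + (-38)²) = √4169 ≈ 64.5678
area = ½ · 64.5678 ≈ 32.284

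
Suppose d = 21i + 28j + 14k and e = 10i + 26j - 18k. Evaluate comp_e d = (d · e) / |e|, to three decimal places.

d · e = 21·10 + 28·26 + 14·(-18) = 210 + 728 - 252 = 686
|e| = √(100 + 676 + 324) = √1100 ≈ 33.1662
comp_e d = 686 / √1100 ≈ 20.684

20.684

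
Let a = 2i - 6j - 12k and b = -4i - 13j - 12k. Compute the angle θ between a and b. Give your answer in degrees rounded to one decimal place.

a · b = 2·(-4) + (-6)·(-13) + (-12)·(-12) = -8 + 78 + 144 = 214
|a|² = 4 + 36 + 144 = 184,  |a| = √184 ≈ 13.564660
|b|² = 16 + 169 + 144 = 329,  |b| = √329 ≈ 18.138357
cos θ = 214 / (13.564660 · 18.138357) ≈ 0.86977
θ = arccos(0.86977) ≈ 29.6°

29.6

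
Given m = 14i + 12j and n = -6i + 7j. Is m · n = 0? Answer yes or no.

yes

m · n = 14·(-6) + 12·7 = -84 + 84 = 0
Zero, so the vectors are orthogonal.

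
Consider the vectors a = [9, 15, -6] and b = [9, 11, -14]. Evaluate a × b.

i: 15·(-14) - (-6)·11 = -210 - (-66) = -144
j: (-6)·9 - 9·(-14) = -54 - (-126) = 72
k: 9·11 - 15·9 = 99 - 135 = -36
a × b = (-144, 72, -36)

(-144, 72, -36)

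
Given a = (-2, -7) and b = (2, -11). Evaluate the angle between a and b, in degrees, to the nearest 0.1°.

a · b = (-2)·2 + (-7)·(-11) = -4 + 77 = 73
|a|² = 4 + 49 = 53,  |a| = √53 ≈ 7.280110
|b|² = 4 + 121 = 125,  |b| = √125 ≈ 11.180340
cos θ = 73 / (7.280110 · 11.180340) ≈ 0.89687
θ = arccos(0.89687) ≈ 26.3°

26.3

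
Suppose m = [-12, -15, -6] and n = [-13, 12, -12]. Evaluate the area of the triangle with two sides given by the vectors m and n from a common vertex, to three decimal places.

213.764

i: (-15)·(-12) - (-6)·12 = 180 - (-72) = 252
j: (-6)·(-13) - (-12)·(-12) = 78 - 144 = -66
k: (-12)·12 - (-15)·(-13) = -144 - 195 = -339
m × n = (252, -66, -339)
|m × n| = √(252² + (-66)² + (-339)²) = √182781 ≈ 427.5289
area = ½ · 427.5289 ≈ 213.764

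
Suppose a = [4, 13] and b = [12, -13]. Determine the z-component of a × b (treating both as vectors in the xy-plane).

-208

4·(-13) - 13·12 = -52 - 156 = -208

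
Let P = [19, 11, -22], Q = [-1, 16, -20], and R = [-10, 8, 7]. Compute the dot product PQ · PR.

623

PQ = Q − P = (-20, 5, 2)
PR = R − P = (-29, -3, 29)
PQ · PR = (-20)·(-29) + 5·(-3) + 2·29 = 580 - 15 + 58 = 623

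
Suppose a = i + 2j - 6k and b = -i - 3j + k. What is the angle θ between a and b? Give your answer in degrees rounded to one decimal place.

a · b = 1·(-1) + 2·(-3) + (-6)·1 = -1 - 6 - 6 = -13
|a|² = 1 + 4 + 36 = 41,  |a| = √41 ≈ 6.403124
|b|² = 1 + 9 + 1 = 11,  |b| = √11 ≈ 3.316625
cos θ = -13 / (6.403124 · 3.316625) ≈ -0.61215
θ = arccos(-0.61215) ≈ 127.7°

127.7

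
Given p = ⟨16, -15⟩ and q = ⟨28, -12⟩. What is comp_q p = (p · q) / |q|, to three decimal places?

20.615

p · q = 16·28 + (-15)·(-12) = 448 + 180 = 628
|q| = √(784 + 144) = √928 ≈ 30.4631
comp_q p = 628 / √928 ≈ 20.615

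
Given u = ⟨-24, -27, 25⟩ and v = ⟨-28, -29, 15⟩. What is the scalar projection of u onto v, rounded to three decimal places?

42.547

u · v = (-24)·(-28) + (-27)·(-29) + 25·15 = 672 + 783 + 375 = 1830
|v| = √(784 + 841 + 225) = √1850 ≈ 43.0116
comp_v u = 1830 / √1850 ≈ 42.547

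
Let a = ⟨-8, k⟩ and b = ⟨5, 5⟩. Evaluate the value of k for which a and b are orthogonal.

8

a · b = (-8)·5 + k·5 = -40 + 5k
Set equal to 0: 5k = 40, so k = 8.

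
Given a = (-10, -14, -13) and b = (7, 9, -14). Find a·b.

a · b = (-10)·7 + (-14)·9 + (-13)·(-14) = -70 - 126 + 182 = -14

-14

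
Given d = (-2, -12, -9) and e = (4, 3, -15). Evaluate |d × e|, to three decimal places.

221.289

i: (-12)·(-15) - (-9)·3 = 180 - (-27) = 207
j: (-9)·4 - (-2)·(-15) = -36 - 30 = -66
k: (-2)·3 - (-12)·4 = -6 - (-48) = 42
d × e = (207, -66, 42)
|d × e| = √(207² + (-66)² + 42²) = √48969 ≈ 221.2894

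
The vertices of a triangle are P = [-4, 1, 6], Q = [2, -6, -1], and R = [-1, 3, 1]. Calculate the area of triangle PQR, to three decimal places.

29.879

PQ = (6, -7, -7),  PR = (3, 2, -5)
i: (-7)·(-5) - (-7)·2 = 35 - (-14) = 49
j: (-7)·3 - 6·(-5) = -21 - (-30) = 9
k: 6·2 - (-7)·3 = 12 - (-21) = 33
PQ × PR = (49, 9, 33)
|PQ × PR| = √3571 ≈ 59.7578
area = ½ · 59.7578 ≈ 29.879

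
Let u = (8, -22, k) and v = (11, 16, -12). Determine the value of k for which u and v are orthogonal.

u · v = 8·11 + (-22)·16 + k·(-12) = -264 - 12k
Set equal to 0: -12k = 264, so k = -22.

-22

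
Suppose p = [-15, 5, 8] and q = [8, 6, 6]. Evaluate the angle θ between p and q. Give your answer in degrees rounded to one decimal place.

p · q = (-15)·8 + 5·6 + 8·6 = -120 + 30 + 48 = -42
|p|² = 225 + 25 + 64 = 314,  |p| = √314 ≈ 17.720045
|q|² = 64 + 36 + 36 = 136,  |q| = √136 ≈ 11.661904
cos θ = -42 / (17.720045 · 11.661904) ≈ -0.20324
θ = arccos(-0.20324) ≈ 101.7°

101.7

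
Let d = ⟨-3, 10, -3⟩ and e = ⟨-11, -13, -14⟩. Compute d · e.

-55

d · e = (-3)·(-11) + 10·(-13) + (-3)·(-14) = 33 - 130 + 42 = -55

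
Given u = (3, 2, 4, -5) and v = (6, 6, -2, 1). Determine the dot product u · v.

17

u · v = 3·6 + 2·6 + 4·(-2) + (-5)·1 = 18 + 12 - 8 - 5 = 17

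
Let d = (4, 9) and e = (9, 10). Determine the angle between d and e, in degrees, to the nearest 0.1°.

18.0

d · e = 4·9 + 9·10 = 36 + 90 = 126
|d|² = 16 + 81 = 97,  |d| = √97 ≈ 9.848858
|e|² = 81 + 100 = 181,  |e| = √181 ≈ 13.453624
cos θ = 126 / (9.848858 · 13.453624) ≈ 0.95092
θ = arccos(0.95092) ≈ 18.0°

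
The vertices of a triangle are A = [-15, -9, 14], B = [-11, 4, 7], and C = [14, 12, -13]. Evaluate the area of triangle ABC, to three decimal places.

184.723

AB = (4, 13, -7),  AC = (29, 21, -27)
i: 13·(-27) - (-7)·21 = -351 - (-147) = -204
j: (-7)·29 - 4·(-27) = -203 - (-108) = -95
k: 4·21 - 13·29 = 84 - 377 = -293
AB × AC = (-204, -95, -293)
|AB × AC| = √136490 ≈ 369.4455
area = ½ · 369.4455 ≈ 184.723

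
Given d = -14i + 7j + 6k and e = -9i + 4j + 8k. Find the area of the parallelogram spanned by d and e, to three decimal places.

i: 7·8 - 6·4 = 56 - 24 = 32
j: 6·(-9) - (-14)·8 = -54 - (-112) = 58
k: (-14)·4 - 7·(-9) = -56 - (-63) = 7
d × e = (32, 58, 7)
|d × e| = √(32² + 58² + 7²) = √4437 ≈ 66.6108

66.611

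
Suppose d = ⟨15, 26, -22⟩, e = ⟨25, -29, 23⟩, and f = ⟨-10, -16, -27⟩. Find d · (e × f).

44015

e × f:
i: (-29)·(-27) - 23·(-16) = 783 - (-368) = 1151
j: 23·(-10) - 25·(-27) = -230 - (-675) = 445
k: 25·(-16) - (-29)·(-10) = -400 - 290 = -690
e × f = (1151, 445, -690)
d · (e × f) = 15·1151 + 26·445 + (-22)·(-690) = 17265 + 11570 + 15180 = 44015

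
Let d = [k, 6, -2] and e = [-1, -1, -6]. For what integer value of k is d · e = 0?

6

d · e = k·(-1) + 6·(-1) + (-2)·(-6) = 6 - 1k
Set equal to 0: -1k = -6, so k = 6.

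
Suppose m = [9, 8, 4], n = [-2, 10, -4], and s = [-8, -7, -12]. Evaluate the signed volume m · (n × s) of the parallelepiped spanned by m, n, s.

-892

n × s:
i: 10·(-12) - (-4)·(-7) = -120 - 28 = -148
j: (-4)·(-8) - (-2)·(-12) = 32 - 24 = 8
k: (-2)·(-7) - 10·(-8) = 14 - (-80) = 94
n × s = (-148, 8, 94)
m · (n × s) = 9·(-148) + 8·8 + 4·94 = -1332 + 64 + 376 = -892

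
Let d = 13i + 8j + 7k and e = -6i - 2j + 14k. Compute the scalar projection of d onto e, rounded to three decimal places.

0.260

d · e = 13·(-6) + 8·(-2) + 7·14 = -78 - 16 + 98 = 4
|e| = √(36 + 4 + 196) = √236 ≈ 15.3623
comp_e d = 4 / √236 ≈ 0.260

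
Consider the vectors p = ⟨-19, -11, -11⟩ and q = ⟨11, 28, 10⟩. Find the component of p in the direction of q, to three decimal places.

-19.778

p · q = (-19)·11 + (-11)·28 + (-11)·10 = -209 - 308 - 110 = -627
|q| = √(121 + 784 + 100) = √1005 ≈ 31.7017
comp_q p = -627 / √1005 ≈ -19.778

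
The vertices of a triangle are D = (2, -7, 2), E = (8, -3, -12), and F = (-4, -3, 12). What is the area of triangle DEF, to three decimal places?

DE = (6, 4, -14),  DF = (-6, 4, 10)
i: 4·10 - (-14)·4 = 40 - (-56) = 96
j: (-14)·(-6) - 6·10 = 84 - 60 = 24
k: 6·4 - 4·(-6) = 24 - (-24) = 48
DE × DF = (96, 24, 48)
|DE × DF| = √12096 ≈ 109.9818
area = ½ · 109.9818 ≈ 54.991

54.991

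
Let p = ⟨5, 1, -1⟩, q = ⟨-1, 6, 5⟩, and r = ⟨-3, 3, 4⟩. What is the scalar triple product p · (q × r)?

q × r:
i: 6·4 - 5·3 = 24 - 15 = 9
j: 5·(-3) - (-1)·4 = -15 - (-4) = -11
k: (-1)·3 - 6·(-3) = -3 - (-18) = 15
q × r = (9, -11, 15)
p · (q × r) = 5·9 + 1·(-11) + (-1)·15 = 45 - 11 - 15 = 19

19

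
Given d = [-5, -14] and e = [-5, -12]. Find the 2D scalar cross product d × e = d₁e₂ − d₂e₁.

(-5)·(-12) - (-14)·(-5) = 60 - 70 = -10

-10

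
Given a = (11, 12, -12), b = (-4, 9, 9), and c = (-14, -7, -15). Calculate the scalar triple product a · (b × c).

-4872

b × c:
i: 9·(-15) - 9·(-7) = -135 - (-63) = -72
j: 9·(-14) - (-4)·(-15) = -126 - 60 = -186
k: (-4)·(-7) - 9·(-14) = 28 - (-126) = 154
b × c = (-72, -186, 154)
a · (b × c) = 11·(-72) + 12·(-186) + (-12)·154 = -792 - 2232 - 1848 = -4872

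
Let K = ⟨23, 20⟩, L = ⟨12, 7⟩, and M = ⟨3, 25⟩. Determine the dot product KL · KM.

KL = L − K = (-11, -13)
KM = M − K = (-20, 5)
KL · KM = (-11)·(-20) + (-13)·5 = 220 - 65 = 155

155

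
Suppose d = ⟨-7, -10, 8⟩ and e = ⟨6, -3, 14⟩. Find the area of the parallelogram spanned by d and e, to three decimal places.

203.305

i: (-10)·14 - 8·(-3) = -140 - (-24) = -116
j: 8·6 - (-7)·14 = 48 - (-98) = 146
k: (-7)·(-3) - (-10)·6 = 21 - (-60) = 81
d × e = (-116, 146, 81)
|d × e| = √((-116)² + 146² + 81²) = √41333 ≈ 203.3052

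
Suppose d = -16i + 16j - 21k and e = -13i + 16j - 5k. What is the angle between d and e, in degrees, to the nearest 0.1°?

d · e = (-16)·(-13) + 16·16 + (-21)·(-5) = 208 + 256 + 105 = 569
|d|² = 256 + 256 + 441 = 953,  |d| = √953 ≈ 30.870698
|e|² = 169 + 256 + 25 = 450,  |e| = √450 ≈ 21.213203
cos θ = 569 / (30.870698 · 21.213203) ≈ 0.86888
θ = arccos(0.86888) ≈ 29.7°

29.7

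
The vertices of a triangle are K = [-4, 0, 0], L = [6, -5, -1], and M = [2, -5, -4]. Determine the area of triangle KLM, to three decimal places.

21.101

KL = (10, -5, -1),  KM = (6, -5, -4)
i: (-5)·(-4) - (-1)·(-5) = 20 - 5 = 15
j: (-1)·6 - 10·(-4) = -6 - (-40) = 34
k: 10·(-5) - (-5)·6 = -50 - (-30) = -20
KL × KM = (15, 34, -20)
|KL × KM| = √1781 ≈ 42.2019
area = ½ · 42.2019 ≈ 21.101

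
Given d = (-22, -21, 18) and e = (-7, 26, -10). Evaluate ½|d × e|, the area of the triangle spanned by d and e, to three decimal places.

i: (-21)·(-10) - 18·26 = 210 - 468 = -258
j: 18·(-7) - (-22)·(-10) = -126 - 220 = -346
k: (-22)·26 - (-21)·(-7) = -572 - 147 = -719
d × e = (-258, -346, -719)
|d × e| = √((-258)² + (-346)² + (-719)²) = √703241 ≈ 838.5947
area = ½ · 838.5947 ≈ 419.297

419.297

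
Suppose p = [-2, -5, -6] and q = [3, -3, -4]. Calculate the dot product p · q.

p · q = (-2)·3 + (-5)·(-3) + (-6)·(-4) = -6 + 15 + 24 = 33

33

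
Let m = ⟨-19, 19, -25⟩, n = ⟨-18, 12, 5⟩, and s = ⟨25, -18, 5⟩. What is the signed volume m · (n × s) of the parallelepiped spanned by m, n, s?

635

n × s:
i: 12·5 - 5·(-18) = 60 - (-90) = 150
j: 5·25 - (-18)·5 = 125 - (-90) = 215
k: (-18)·(-18) - 12·25 = 324 - 300 = 24
n × s = (150, 215, 24)
m · (n × s) = (-19)·150 + 19·215 + (-25)·24 = -2850 + 4085 - 600 = 635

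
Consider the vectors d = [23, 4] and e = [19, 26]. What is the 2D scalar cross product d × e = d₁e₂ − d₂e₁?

522

23·26 - 4·19 = 598 - 76 = 522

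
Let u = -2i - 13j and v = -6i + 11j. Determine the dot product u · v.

u · v = (-2)·(-6) + (-13)·11 = 12 - 143 = -131

-131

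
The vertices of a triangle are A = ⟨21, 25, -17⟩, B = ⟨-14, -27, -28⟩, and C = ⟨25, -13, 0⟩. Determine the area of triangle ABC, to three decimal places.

AB = (-35, -52, -11),  AC = (4, -38, 17)
i: (-52)·17 - (-11)·(-38) = -884 - 418 = -1302
j: (-11)·4 - (-35)·17 = -44 - (-595) = 551
k: (-35)·(-38) - (-52)·4 = 1330 - (-208) = 1538
AB × AC = (-1302, 551, 1538)
|AB × AC| = √4364249 ≈ 2089.0785
area = ½ · 2089.0785 ≈ 1044.539

1044.539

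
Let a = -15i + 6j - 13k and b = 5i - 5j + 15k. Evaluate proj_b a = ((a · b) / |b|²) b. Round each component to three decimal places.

a · b = (-15)·5 + 6·(-5) + (-13)·15 = -75 - 30 - 195 = -300
|b|² = 25 + 25 + 225 = 275
proj_b a = (-300/275) · (5, -5, 15) ≈ (-5.455, 5.455, -16.364)

(-5.455, 5.455, -16.364)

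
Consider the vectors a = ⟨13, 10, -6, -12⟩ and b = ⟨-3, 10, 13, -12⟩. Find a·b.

127

a · b = 13·(-3) + 10·10 + (-6)·13 + (-12)·(-12) = -39 + 100 - 78 + 144 = 127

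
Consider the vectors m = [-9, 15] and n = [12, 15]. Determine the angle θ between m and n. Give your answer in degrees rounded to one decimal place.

69.6

m · n = (-9)·12 + 15·15 = -108 + 225 = 117
|m|² = 81 + 225 = 306,  |m| = √306 ≈ 17.492856
|n|² = 144 + 225 = 369,  |n| = √369 ≈ 19.209373
cos θ = 117 / (17.492856 · 19.209373) ≈ 0.34819
θ = arccos(0.34819) ≈ 69.6°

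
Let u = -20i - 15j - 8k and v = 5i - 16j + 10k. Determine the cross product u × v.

i: (-15)·10 - (-8)·(-16) = -150 - 128 = -278
j: (-8)·5 - (-20)·10 = -40 - (-200) = 160
k: (-20)·(-16) - (-15)·5 = 320 - (-75) = 395
u × v = (-278, 160, 395)

(-278, 160, 395)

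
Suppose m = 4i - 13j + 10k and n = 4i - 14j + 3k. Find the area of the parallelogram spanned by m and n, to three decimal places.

i: (-13)·3 - 10·(-14) = -39 - (-140) = 101
j: 10·4 - 4·3 = 40 - 12 = 28
k: 4·(-14) - (-13)·4 = -56 - (-52) = -4
m × n = (101, 28, -4)
|m × n| = √(101² + 28² + (-4)²) = √11001 ≈ 104.8857

104.886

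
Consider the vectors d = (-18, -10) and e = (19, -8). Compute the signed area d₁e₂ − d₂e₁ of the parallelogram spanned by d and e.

(-18)·(-8) - (-10)·19 = 144 - (-190) = 334

334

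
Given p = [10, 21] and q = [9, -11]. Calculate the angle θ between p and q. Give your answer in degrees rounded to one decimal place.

115.2

p · q = 10·9 + 21·(-11) = 90 - 231 = -141
|p|² = 100 + 441 = 541,  |p| = √541 ≈ 23.259407
|q|² = 81 + 121 = 202,  |q| = √202 ≈ 14.212670
cos θ = -141 / (23.259407 · 14.212670) ≈ -0.42653
θ = arccos(-0.42653) ≈ 115.2°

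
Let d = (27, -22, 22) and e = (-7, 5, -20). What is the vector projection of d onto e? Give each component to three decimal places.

d · e = 27·(-7) + (-22)·5 + 22·(-20) = -189 - 110 - 440 = -739
|e|² = 49 + 25 + 400 = 474
proj_e d = (-739/474) · (-7, 5, -20) ≈ (10.914, -7.795, 31.181)

(10.914, -7.795, 31.181)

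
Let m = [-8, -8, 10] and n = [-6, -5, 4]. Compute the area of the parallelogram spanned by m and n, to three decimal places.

34.234

i: (-8)·4 - 10·(-5) = -32 - (-50) = 18
j: 10·(-6) - (-8)·4 = -60 - (-32) = -28
k: (-8)·(-5) - (-8)·(-6) = 40 - 48 = -8
m × n = (18, -28, -8)
|m × n| = √(18² + (-28)² + (-8)²) = √1172 ≈ 34.2345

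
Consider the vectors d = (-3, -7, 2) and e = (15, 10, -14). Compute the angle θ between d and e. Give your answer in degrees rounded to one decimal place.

142.7

d · e = (-3)·15 + (-7)·10 + 2·(-14) = -45 - 70 - 28 = -143
|d|² = 9 + 49 + 4 = 62,  |d| = √62 ≈ 7.874008
|e|² = 225 + 100 + 196 = 521,  |e| = √521 ≈ 22.825424
cos θ = -143 / (7.874008 · 22.825424) ≈ -0.79565
θ = arccos(-0.79565) ≈ 142.7°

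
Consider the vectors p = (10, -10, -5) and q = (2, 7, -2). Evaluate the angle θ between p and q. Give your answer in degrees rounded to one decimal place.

p · q = 10·2 + (-10)·7 + (-5)·(-2) = 20 - 70 + 10 = -40
|p|² = 100 + 100 + 25 = 225,  |p| = √225 ≈ 15.000000
|q|² = 4 + 49 + 4 = 57,  |q| = √57 ≈ 7.549834
cos θ = -40 / (15.000000 · 7.549834) ≈ -0.35321
θ = arccos(-0.35321) ≈ 110.7°

110.7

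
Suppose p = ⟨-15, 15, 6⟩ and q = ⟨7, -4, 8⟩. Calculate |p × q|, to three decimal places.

i: 15·8 - 6·(-4) = 120 - (-24) = 144
j: 6·7 - (-15)·8 = 42 - (-120) = 162
k: (-15)·(-4) - 15·7 = 60 - 105 = -45
p × q = (144, 162, -45)
|p × q| = √(144² + 162² + (-45)²) = √49005 ≈ 221.3707

221.371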